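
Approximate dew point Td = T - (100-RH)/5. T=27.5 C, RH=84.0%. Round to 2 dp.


Td = 27.5 - (100-84.0)/5 = 24.30 C

24.30 C


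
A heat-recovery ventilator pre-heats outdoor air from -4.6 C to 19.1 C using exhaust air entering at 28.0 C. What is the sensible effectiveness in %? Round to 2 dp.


eff = (19.1-(-4.6))/(28.0-(-4.6))*100 = 72.70 %

72.70 %


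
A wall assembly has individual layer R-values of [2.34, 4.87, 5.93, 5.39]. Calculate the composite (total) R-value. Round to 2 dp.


R_total = 2.34 + 4.87 + 5.93 + 5.39 = 18.53

18.53


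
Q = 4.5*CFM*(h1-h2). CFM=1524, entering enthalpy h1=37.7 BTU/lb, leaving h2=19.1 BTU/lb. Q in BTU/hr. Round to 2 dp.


Q = 4.5 * 1524 * (37.7 - 19.1) = 127558.80 BTU/hr

127558.80 BTU/hr


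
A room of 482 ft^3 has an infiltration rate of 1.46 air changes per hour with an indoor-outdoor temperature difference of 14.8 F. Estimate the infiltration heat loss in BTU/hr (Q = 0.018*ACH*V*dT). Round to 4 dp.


Q = 0.018 * 1.46 * 482 * 14.8 = 187.4710 BTU/hr

187.4710 BTU/hr


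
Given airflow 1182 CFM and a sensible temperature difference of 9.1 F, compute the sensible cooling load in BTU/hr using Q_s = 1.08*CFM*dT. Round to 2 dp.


Q = 1.08 * 1182 * 9.1 = 11616.70 BTU/hr

11616.70 BTU/hr


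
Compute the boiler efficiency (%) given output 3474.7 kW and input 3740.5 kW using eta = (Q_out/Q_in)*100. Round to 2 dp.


eta = (3474.7/3740.5)*100 = 92.89 %

92.89 %


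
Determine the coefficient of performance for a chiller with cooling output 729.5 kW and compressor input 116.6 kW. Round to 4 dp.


COP = 729.5 / 116.6 = 6.2564

6.2564


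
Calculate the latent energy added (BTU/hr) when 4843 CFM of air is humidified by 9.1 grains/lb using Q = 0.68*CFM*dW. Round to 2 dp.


Q = 0.68 * 4843 * 9.1 = 29968.48 BTU/hr

29968.48 BTU/hr


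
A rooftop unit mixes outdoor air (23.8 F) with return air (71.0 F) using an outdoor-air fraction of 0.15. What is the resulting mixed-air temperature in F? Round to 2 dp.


T_mix = 0.15*23.8 + 0.85*71.0 = 63.92 F

63.92 F


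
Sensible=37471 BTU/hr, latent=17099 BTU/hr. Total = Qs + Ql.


Qt = 37471 + 17099 = 54570 BTU/hr

54570 BTU/hr


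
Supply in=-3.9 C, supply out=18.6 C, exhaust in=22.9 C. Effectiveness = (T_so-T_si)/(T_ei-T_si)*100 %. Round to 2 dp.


eff = (18.6-(-3.9))/(22.9-(-3.9))*100 = 83.96 %

83.96 %


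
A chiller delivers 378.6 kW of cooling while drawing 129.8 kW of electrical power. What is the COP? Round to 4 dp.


COP = 378.6 / 129.8 = 2.9168

2.9168


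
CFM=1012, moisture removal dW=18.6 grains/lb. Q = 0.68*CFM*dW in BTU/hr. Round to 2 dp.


Q = 0.68 * 1012 * 18.6 = 12799.78 BTU/hr

12799.78 BTU/hr


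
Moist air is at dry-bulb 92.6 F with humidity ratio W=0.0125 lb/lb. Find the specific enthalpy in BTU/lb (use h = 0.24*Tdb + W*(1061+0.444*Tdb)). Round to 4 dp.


h = 0.24*92.6 + 0.0125*(1061+0.444*92.6) = 36.0004 BTU/lb

36.0004 BTU/lb


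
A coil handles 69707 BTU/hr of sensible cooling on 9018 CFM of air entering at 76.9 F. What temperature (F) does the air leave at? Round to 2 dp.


dT = 69707/(1.08*9018) = 7.1572
T_leave = 76.9 - 7.1572 = 69.74 F

69.74 F


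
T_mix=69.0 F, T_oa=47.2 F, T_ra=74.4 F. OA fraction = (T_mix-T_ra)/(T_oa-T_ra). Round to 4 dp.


frac = (69.0 - 74.4) / (47.2 - 74.4) = 0.1985

0.1985


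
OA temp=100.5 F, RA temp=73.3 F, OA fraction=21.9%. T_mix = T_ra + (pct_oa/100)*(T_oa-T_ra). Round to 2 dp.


T_mix = 73.3 + (21.9/100)*(100.5-73.3) = 79.26 F

79.26 F


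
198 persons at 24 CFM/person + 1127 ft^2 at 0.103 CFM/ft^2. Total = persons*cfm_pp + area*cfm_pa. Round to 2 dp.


Total = 198*24 + 1127*0.103 = 4868.08 CFM

4868.08 CFM


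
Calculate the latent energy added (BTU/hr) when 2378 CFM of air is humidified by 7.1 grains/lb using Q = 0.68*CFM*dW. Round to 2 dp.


Q = 0.68 * 2378 * 7.1 = 11480.98 BTU/hr

11480.98 BTU/hr


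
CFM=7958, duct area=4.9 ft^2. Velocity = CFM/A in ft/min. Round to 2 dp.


V = 7958 / 4.9 = 1624.08 ft/min

1624.08 ft/min


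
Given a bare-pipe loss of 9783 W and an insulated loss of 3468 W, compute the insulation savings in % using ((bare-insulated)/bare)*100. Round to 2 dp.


Savings = ((9783-3468)/9783)*100 = 64.55 %

64.55 %


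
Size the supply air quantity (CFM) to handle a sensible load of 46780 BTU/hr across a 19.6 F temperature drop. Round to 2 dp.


CFM = 46780 / (1.08 * 19.6) = 2209.94

2209.94 CFM


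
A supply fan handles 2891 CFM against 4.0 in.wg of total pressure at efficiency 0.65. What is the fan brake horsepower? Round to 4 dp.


BHP = 2891 * 4.0 / (6356 * 0.65) = 2.7991 hp

2.7991 hp


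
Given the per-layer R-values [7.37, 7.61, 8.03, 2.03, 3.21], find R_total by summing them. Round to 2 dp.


R_total = 7.37 + 7.61 + 8.03 + 2.03 + 3.21 = 28.25

28.25


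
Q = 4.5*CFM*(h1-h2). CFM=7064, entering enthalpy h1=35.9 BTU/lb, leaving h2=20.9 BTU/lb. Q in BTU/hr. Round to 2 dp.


Q = 4.5 * 7064 * (35.9 - 20.9) = 476820.00 BTU/hr

476820.00 BTU/hr


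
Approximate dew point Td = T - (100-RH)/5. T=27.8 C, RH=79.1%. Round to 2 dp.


Td = 27.8 - (100-79.1)/5 = 23.62 C

23.62 C


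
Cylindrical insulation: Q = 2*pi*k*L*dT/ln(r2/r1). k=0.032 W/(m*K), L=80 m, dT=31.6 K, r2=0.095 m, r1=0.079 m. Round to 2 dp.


Q = 2*pi*0.032*80*31.6/ln(0.095/0.079) = 2755.99 W

2755.99 W


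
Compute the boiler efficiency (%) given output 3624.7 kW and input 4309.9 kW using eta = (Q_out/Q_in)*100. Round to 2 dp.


eta = (3624.7/4309.9)*100 = 84.10 %

84.10 %


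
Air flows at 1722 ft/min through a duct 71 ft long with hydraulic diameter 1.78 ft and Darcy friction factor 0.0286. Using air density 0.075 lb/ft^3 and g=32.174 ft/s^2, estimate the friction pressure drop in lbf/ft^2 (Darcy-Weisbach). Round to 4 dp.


v_fps = 1722/60 = 28.7 ft/s
dp = 0.0286*(71/1.78)*0.075*28.7^2/(2*32.174) = 1.0952 lbf/ft^2

1.0952 lbf/ft^2


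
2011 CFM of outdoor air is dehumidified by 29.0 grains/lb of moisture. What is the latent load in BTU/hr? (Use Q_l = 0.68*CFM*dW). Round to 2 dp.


Q = 0.68 * 2011 * 29.0 = 39656.92 BTU/hr

39656.92 BTU/hr


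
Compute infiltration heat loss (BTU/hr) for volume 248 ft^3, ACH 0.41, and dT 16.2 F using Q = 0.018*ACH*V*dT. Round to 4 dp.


Q = 0.018 * 0.41 * 248 * 16.2 = 29.6499 BTU/hr

29.6499 BTU/hr


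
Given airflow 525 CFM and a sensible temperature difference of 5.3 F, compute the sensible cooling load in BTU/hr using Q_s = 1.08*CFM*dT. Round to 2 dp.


Q = 1.08 * 525 * 5.3 = 3005.10 BTU/hr

3005.10 BTU/hr


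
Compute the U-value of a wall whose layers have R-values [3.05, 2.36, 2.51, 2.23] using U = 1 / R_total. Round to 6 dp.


R_total = 3.05 + 2.36 + 2.51 + 2.23 = 10.15
U = 1/10.15 = 0.098522

0.098522


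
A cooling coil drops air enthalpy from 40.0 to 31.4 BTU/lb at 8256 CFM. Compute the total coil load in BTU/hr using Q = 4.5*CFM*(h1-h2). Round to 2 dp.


Q = 4.5 * 8256 * (40.0 - 31.4) = 319507.20 BTU/hr

319507.20 BTU/hr


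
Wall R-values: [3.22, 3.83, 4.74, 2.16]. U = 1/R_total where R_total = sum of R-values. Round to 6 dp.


R_total = 3.22 + 3.83 + 4.74 + 2.16 = 13.95
U = 1/13.95 = 0.071685

0.071685


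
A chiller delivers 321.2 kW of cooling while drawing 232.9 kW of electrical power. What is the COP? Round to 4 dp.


COP = 321.2 / 232.9 = 1.3791

1.3791


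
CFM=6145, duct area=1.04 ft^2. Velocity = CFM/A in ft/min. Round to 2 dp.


V = 6145 / 1.04 = 5908.65 ft/min

5908.65 ft/min


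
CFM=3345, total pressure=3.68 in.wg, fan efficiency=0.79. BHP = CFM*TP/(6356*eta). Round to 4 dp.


BHP = 3345 * 3.68 / (6356 * 0.79) = 2.4515 hp

2.4515 hp


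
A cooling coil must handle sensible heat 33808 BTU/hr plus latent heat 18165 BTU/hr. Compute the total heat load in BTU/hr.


Qt = 33808 + 18165 = 51973 BTU/hr

51973 BTU/hr


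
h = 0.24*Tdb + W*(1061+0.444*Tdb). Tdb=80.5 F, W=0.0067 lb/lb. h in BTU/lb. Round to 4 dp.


h = 0.24*80.5 + 0.0067*(1061+0.444*80.5) = 26.6682 BTU/lb

26.6682 BTU/lb


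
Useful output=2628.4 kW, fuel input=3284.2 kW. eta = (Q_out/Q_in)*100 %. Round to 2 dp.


eta = (2628.4/3284.2)*100 = 80.03 %

80.03 %


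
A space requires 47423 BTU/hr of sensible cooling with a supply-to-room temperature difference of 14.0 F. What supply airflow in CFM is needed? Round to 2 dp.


CFM = 47423 / (1.08 * 14.0) = 3136.44

3136.44 CFM


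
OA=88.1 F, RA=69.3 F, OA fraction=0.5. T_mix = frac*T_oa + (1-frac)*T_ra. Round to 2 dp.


T_mix = 0.5*88.1 + 0.5*69.3 = 78.70 F

78.70 F


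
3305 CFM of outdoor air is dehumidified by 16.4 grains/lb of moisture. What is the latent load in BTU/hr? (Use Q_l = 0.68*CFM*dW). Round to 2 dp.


Q = 0.68 * 3305 * 16.4 = 36857.36 BTU/hr

36857.36 BTU/hr


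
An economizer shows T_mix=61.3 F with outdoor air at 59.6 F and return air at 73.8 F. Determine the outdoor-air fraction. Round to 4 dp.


frac = (61.3 - 73.8) / (59.6 - 73.8) = 0.8803

0.8803


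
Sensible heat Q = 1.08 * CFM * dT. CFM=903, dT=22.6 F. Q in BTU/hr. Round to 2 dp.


Q = 1.08 * 903 * 22.6 = 22040.42 BTU/hr

22040.42 BTU/hr


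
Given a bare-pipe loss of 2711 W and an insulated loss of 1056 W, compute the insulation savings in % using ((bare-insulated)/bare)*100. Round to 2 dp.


Savings = ((2711-1056)/2711)*100 = 61.05 %

61.05 %


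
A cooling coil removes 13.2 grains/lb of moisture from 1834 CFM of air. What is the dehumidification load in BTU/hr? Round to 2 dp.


Q = 0.68 * 1834 * 13.2 = 16461.98 BTU/hr

16461.98 BTU/hr


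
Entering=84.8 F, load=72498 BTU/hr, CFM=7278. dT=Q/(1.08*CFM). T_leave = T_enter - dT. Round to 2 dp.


dT = 72498/(1.08*7278) = 9.2234
T_leave = 84.8 - 9.2234 = 75.58 F

75.58 F


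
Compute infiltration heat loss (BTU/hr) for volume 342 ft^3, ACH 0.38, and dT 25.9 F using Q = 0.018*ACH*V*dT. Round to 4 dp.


Q = 0.018 * 0.38 * 342 * 25.9 = 60.5874 BTU/hr

60.5874 BTU/hr


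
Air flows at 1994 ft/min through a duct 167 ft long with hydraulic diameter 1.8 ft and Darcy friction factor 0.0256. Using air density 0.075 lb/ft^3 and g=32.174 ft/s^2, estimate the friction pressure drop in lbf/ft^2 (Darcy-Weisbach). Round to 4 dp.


v_fps = 1994/60 = 33.2333 ft/s
dp = 0.0256*(167/1.8)*0.075*33.2333^2/(2*32.174) = 3.0574 lbf/ft^2

3.0574 lbf/ft^2


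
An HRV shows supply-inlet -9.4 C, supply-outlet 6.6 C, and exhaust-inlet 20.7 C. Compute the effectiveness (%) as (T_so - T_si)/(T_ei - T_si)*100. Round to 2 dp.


eff = (6.6-(-9.4))/(20.7-(-9.4))*100 = 53.16 %

53.16 %


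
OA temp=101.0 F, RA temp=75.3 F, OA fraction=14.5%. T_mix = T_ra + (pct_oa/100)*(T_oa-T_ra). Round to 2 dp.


T_mix = 75.3 + (14.5/100)*(101.0-75.3) = 79.03 F

79.03 F


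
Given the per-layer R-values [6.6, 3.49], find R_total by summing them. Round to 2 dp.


R_total = 6.6 + 3.49 = 10.09

10.09


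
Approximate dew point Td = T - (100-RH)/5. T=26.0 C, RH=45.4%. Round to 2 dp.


Td = 26.0 - (100-45.4)/5 = 15.08 C

15.08 C


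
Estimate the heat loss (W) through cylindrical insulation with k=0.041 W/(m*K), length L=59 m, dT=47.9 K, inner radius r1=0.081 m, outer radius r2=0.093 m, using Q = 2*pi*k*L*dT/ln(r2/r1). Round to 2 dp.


Q = 2*pi*0.041*59*47.9/ln(0.093/0.081) = 5269.86 W

5269.86 W


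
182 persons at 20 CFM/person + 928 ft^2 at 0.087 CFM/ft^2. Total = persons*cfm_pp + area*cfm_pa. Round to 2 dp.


Total = 182*20 + 928*0.087 = 3720.74 CFM

3720.74 CFM


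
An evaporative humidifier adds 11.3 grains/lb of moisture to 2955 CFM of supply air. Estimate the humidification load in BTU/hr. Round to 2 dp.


Q = 0.68 * 2955 * 11.3 = 22706.22 BTU/hr

22706.22 BTU/hr


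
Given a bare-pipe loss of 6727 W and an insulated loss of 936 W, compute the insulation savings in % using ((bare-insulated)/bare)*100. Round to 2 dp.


Savings = ((6727-936)/6727)*100 = 86.09 %

86.09 %


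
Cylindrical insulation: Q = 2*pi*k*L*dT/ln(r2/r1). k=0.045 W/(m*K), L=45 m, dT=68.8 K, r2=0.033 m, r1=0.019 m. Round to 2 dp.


Q = 2*pi*0.045*45*68.8/ln(0.033/0.019) = 1585.62 W

1585.62 W


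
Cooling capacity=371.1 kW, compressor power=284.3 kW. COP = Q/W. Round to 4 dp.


COP = 371.1 / 284.3 = 1.3053

1.3053


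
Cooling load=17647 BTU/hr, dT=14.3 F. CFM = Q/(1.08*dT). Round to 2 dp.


CFM = 17647 / (1.08 * 14.3) = 1142.64

1142.64 CFM


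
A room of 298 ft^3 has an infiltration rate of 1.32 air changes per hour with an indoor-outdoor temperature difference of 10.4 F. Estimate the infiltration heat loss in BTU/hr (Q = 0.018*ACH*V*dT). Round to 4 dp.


Q = 0.018 * 1.32 * 298 * 10.4 = 73.6370 BTU/hr

73.6370 BTU/hr


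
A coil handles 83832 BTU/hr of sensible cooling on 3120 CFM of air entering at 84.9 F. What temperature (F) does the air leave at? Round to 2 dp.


dT = 83832/(1.08*3120) = 24.8789
T_leave = 84.9 - 24.8789 = 60.02 F

60.02 F


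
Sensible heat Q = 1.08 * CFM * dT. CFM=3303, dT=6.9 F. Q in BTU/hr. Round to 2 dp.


Q = 1.08 * 3303 * 6.9 = 24613.96 BTU/hr

24613.96 BTU/hr


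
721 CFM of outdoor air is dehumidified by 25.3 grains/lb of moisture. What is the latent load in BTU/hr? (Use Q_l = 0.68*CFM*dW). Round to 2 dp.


Q = 0.68 * 721 * 25.3 = 12404.08 BTU/hr

12404.08 BTU/hr


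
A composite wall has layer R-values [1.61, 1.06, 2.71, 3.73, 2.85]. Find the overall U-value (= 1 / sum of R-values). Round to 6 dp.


R_total = 1.61 + 1.06 + 2.71 + 3.73 + 2.85 = 11.96
U = 1/11.96 = 0.083612

0.083612


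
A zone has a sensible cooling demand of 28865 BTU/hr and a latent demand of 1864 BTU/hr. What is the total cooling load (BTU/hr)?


Qt = 28865 + 1864 = 30729 BTU/hr

30729 BTU/hr


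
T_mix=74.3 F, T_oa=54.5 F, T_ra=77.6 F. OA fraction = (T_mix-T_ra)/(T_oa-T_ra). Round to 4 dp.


frac = (74.3 - 77.6) / (54.5 - 77.6) = 0.1429

0.1429


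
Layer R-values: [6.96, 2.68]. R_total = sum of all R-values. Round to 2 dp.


R_total = 6.96 + 2.68 = 9.64

9.64


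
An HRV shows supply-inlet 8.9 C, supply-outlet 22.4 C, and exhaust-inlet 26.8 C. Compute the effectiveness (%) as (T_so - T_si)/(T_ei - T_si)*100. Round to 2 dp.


eff = (22.4-8.9)/(26.8-8.9)*100 = 75.42 %

75.42 %


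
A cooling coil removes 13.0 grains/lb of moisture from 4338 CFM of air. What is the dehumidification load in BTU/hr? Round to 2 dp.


Q = 0.68 * 4338 * 13.0 = 38347.92 BTU/hr

38347.92 BTU/hr


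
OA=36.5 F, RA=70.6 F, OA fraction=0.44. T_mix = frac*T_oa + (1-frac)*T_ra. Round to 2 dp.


T_mix = 0.44*36.5 + 0.56*70.6 = 55.60 F

55.60 F


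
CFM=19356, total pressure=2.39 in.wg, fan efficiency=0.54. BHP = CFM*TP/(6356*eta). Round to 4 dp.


BHP = 19356 * 2.39 / (6356 * 0.54) = 13.4783 hp

13.4783 hp


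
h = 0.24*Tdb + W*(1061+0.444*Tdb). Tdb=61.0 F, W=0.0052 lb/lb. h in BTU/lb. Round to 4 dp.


h = 0.24*61.0 + 0.0052*(1061+0.444*61.0) = 20.2980 BTU/lb

20.2980 BTU/lb


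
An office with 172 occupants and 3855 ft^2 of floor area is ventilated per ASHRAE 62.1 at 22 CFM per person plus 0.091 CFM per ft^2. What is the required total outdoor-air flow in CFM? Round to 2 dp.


Total = 172*22 + 3855*0.091 = 4134.81 CFM

4134.81 CFM


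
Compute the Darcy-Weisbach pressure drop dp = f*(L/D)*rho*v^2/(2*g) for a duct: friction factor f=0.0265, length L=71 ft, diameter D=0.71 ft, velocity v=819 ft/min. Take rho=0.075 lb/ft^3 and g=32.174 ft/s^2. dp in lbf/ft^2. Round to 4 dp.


v_fps = 819/60 = 13.65 ft/s
dp = 0.0265*(71/0.71)*0.075*13.65^2/(2*32.174) = 0.5755 lbf/ft^2

0.5755 lbf/ft^2


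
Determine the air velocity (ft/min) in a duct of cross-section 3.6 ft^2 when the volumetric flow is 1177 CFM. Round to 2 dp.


V = 1177 / 3.6 = 326.94 ft/min

326.94 ft/min


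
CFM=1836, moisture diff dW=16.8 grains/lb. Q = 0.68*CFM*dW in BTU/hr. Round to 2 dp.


Q = 0.68 * 1836 * 16.8 = 20974.46 BTU/hr

20974.46 BTU/hr


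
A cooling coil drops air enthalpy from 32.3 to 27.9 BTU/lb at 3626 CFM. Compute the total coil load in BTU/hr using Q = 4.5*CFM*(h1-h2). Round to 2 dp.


Q = 4.5 * 3626 * (32.3 - 27.9) = 71794.80 BTU/hr

71794.80 BTU/hr


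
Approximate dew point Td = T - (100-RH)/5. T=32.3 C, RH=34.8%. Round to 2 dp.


Td = 32.3 - (100-34.8)/5 = 19.26 C

19.26 C


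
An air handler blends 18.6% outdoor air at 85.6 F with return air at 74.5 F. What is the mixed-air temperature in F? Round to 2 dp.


T_mix = 74.5 + (18.6/100)*(85.6-74.5) = 76.56 F

76.56 F


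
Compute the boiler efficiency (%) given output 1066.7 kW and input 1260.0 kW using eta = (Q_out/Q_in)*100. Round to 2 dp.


eta = (1066.7/1260.0)*100 = 84.66 %

84.66 %


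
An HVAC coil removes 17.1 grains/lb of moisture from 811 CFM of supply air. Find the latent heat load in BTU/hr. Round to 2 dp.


Q = 0.68 * 811 * 17.1 = 9430.31 BTU/hr

9430.31 BTU/hr


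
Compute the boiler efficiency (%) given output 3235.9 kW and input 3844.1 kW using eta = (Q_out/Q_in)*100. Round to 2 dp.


eta = (3235.9/3844.1)*100 = 84.18 %

84.18 %


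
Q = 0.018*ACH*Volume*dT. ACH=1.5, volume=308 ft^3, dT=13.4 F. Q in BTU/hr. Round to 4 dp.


Q = 0.018 * 1.5 * 308 * 13.4 = 111.4344 BTU/hr

111.4344 BTU/hr


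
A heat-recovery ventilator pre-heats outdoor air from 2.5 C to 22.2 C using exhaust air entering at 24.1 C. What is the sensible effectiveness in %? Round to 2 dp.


eff = (22.2-2.5)/(24.1-2.5)*100 = 91.20 %

91.20 %


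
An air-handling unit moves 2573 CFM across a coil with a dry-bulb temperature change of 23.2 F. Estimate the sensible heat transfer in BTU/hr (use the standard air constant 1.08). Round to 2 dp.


Q = 1.08 * 2573 * 23.2 = 64469.09 BTU/hr

64469.09 BTU/hr


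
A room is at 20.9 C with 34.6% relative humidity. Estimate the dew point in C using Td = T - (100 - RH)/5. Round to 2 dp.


Td = 20.9 - (100-34.6)/5 = 7.82 C

7.82 C


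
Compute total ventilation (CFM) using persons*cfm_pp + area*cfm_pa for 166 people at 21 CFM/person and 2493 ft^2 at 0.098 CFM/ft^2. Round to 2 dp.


Total = 166*21 + 2493*0.098 = 3730.31 CFM

3730.31 CFM


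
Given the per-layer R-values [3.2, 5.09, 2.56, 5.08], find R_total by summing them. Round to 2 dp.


R_total = 3.2 + 5.09 + 2.56 + 5.08 = 15.93

15.93


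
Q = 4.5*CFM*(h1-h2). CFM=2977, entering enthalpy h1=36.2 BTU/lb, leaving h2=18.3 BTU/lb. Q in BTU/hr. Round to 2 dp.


Q = 4.5 * 2977 * (36.2 - 18.3) = 239797.35 BTU/hr

239797.35 BTU/hr


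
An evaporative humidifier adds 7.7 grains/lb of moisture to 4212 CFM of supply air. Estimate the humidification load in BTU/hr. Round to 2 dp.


Q = 0.68 * 4212 * 7.7 = 22054.03 BTU/hr

22054.03 BTU/hr


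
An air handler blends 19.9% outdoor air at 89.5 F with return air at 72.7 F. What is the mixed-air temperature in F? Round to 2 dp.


T_mix = 72.7 + (19.9/100)*(89.5-72.7) = 76.04 F

76.04 F


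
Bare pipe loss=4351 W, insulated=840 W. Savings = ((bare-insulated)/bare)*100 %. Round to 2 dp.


Savings = ((4351-840)/4351)*100 = 80.69 %

80.69 %


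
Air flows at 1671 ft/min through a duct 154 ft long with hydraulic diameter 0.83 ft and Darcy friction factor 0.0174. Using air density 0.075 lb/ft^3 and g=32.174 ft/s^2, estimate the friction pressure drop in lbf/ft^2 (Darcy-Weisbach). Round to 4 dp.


v_fps = 1671/60 = 27.85 ft/s
dp = 0.0174*(154/0.83)*0.075*27.85^2/(2*32.174) = 2.9186 lbf/ft^2

2.9186 lbf/ft^2


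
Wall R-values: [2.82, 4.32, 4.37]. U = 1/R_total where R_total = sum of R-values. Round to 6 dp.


R_total = 2.82 + 4.32 + 4.37 = 11.51
U = 1/11.51 = 0.086881

0.086881


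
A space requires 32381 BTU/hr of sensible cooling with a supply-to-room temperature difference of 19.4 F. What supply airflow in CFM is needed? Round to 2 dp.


CFM = 32381 / (1.08 * 19.4) = 1545.48

1545.48 CFM


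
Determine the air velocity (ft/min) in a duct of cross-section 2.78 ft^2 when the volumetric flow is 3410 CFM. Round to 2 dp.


V = 3410 / 2.78 = 1226.62 ft/min

1226.62 ft/min


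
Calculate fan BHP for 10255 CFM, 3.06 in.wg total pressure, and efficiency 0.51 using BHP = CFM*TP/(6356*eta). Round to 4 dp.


BHP = 10255 * 3.06 / (6356 * 0.51) = 9.6806 hp

9.6806 hp


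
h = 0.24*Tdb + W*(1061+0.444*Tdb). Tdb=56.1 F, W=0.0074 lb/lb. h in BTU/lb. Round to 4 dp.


h = 0.24*56.1 + 0.0074*(1061+0.444*56.1) = 21.4997 BTU/lb

21.4997 BTU/lb


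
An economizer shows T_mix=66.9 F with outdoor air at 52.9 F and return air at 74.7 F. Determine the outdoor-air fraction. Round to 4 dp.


frac = (66.9 - 74.7) / (52.9 - 74.7) = 0.3578

0.3578


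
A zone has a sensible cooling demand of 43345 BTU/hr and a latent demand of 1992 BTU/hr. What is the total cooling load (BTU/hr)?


Qt = 43345 + 1992 = 45337 BTU/hr

45337 BTU/hr


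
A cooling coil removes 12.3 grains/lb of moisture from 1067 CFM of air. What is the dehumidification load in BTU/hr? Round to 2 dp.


Q = 0.68 * 1067 * 12.3 = 8924.39 BTU/hr

8924.39 BTU/hr


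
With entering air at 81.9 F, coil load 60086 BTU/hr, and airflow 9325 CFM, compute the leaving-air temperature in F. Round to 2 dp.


dT = 60086/(1.08*9325) = 5.9662
T_leave = 81.9 - 5.9662 = 75.93 F

75.93 F


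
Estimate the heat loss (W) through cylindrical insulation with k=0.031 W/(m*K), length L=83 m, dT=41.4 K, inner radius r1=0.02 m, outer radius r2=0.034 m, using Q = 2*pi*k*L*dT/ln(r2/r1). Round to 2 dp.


Q = 2*pi*0.031*83*41.4/ln(0.034/0.02) = 1261.33 W

1261.33 W


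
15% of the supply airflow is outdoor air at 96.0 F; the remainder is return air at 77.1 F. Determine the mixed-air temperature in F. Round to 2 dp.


T_mix = 0.15*96.0 + 0.85*77.1 = 79.94 F

79.94 F


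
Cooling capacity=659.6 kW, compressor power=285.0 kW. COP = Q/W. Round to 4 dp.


COP = 659.6 / 285.0 = 2.3144

2.3144


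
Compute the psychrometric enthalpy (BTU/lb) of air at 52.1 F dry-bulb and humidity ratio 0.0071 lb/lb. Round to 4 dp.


h = 0.24*52.1 + 0.0071*(1061+0.444*52.1) = 20.2013 BTU/lb

20.2013 BTU/lb


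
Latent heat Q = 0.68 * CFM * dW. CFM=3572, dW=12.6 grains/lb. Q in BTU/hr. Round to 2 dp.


Q = 0.68 * 3572 * 12.6 = 30604.90 BTU/hr

30604.90 BTU/hr


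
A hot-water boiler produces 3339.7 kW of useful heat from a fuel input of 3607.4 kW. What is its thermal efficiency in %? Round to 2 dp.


eta = (3339.7/3607.4)*100 = 92.58 %

92.58 %


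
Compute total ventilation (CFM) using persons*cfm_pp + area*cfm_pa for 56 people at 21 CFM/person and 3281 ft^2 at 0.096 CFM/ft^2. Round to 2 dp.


Total = 56*21 + 3281*0.096 = 1490.98 CFM

1490.98 CFM


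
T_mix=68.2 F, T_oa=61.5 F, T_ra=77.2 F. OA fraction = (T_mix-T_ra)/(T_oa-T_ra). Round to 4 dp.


frac = (68.2 - 77.2) / (61.5 - 77.2) = 0.5732

0.5732


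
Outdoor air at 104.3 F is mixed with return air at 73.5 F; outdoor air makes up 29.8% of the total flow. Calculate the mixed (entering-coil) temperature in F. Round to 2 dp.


T_mix = 73.5 + (29.8/100)*(104.3-73.5) = 82.68 F

82.68 F


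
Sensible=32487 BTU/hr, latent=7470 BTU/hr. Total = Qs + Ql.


Qt = 32487 + 7470 = 39957 BTU/hr

39957 BTU/hr


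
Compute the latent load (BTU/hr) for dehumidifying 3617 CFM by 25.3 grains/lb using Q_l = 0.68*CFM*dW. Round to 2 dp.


Q = 0.68 * 3617 * 25.3 = 62226.87 BTU/hr

62226.87 BTU/hr


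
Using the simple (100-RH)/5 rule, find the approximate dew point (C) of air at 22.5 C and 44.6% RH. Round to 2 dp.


Td = 22.5 - (100-44.6)/5 = 11.42 C

11.42 C


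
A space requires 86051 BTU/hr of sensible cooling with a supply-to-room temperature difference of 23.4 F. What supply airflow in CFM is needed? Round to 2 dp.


CFM = 86051 / (1.08 * 23.4) = 3404.99

3404.99 CFM


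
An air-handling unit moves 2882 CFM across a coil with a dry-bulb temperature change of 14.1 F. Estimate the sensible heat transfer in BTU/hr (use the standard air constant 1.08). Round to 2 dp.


Q = 1.08 * 2882 * 14.1 = 43887.10 BTU/hr

43887.10 BTU/hr


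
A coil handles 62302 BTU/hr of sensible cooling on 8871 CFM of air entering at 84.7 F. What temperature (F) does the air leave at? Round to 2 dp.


dT = 62302/(1.08*8871) = 6.5029
T_leave = 84.7 - 6.5029 = 78.20 F

78.20 F


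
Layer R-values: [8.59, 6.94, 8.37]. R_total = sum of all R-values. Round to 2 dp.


R_total = 8.59 + 6.94 + 8.37 = 23.90

23.90


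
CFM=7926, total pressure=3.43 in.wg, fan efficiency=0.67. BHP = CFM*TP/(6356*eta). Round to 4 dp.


BHP = 7926 * 3.43 / (6356 * 0.67) = 6.3840 hp

6.3840 hp


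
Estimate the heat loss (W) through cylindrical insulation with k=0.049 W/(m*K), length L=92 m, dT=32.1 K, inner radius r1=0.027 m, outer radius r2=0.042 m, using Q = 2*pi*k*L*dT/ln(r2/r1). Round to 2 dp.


Q = 2*pi*0.049*92*32.1/ln(0.042/0.027) = 2057.84 W

2057.84 W


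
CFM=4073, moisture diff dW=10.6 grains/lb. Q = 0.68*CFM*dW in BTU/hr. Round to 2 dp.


Q = 0.68 * 4073 * 10.6 = 29358.18 BTU/hr

29358.18 BTU/hr


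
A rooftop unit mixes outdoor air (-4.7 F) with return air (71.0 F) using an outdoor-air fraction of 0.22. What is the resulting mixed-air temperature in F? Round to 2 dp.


T_mix = 0.22*(-4.7) + 0.78*71.0 = 54.35 F

54.35 F


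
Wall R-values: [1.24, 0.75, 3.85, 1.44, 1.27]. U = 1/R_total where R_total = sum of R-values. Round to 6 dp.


R_total = 1.24 + 0.75 + 3.85 + 1.44 + 1.27 = 8.55
U = 1/8.55 = 0.116959

0.116959


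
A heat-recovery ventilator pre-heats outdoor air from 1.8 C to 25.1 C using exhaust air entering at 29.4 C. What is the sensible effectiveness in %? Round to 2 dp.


eff = (25.1-1.8)/(29.4-1.8)*100 = 84.42 %

84.42 %


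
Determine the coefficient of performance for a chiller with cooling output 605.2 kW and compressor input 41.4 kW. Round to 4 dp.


COP = 605.2 / 41.4 = 14.6184

14.6184


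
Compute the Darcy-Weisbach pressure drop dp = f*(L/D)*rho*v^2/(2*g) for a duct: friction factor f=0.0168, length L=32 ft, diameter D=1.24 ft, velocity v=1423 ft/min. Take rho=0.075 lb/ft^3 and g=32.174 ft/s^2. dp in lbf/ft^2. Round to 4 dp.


v_fps = 1423/60 = 23.7167 ft/s
dp = 0.0168*(32/1.24)*0.075*23.7167^2/(2*32.174) = 0.2842 lbf/ft^2

0.2842 lbf/ft^2


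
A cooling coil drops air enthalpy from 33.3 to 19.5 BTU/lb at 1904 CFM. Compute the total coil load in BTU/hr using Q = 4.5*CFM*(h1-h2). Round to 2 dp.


Q = 4.5 * 1904 * (33.3 - 19.5) = 118238.40 BTU/hr

118238.40 BTU/hr


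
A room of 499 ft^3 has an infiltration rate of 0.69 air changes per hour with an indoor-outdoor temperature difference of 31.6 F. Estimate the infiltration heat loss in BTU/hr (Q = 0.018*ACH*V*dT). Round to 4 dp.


Q = 0.018 * 0.69 * 499 * 31.6 = 195.8435 BTU/hr

195.8435 BTU/hr


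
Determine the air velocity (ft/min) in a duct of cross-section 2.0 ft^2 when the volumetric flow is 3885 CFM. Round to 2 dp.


V = 3885 / 2.0 = 1942.50 ft/min

1942.50 ft/min


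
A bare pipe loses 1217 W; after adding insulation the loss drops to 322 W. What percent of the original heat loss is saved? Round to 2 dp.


Savings = ((1217-322)/1217)*100 = 73.54 %

73.54 %


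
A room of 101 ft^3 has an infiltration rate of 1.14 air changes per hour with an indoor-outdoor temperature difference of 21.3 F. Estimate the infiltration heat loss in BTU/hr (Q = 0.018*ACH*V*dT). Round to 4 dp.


Q = 0.018 * 1.14 * 101 * 21.3 = 44.1447 BTU/hr

44.1447 BTU/hr


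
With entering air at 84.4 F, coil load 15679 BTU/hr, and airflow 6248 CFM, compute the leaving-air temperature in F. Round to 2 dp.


dT = 15679/(1.08*6248) = 2.3236
T_leave = 84.4 - 2.3236 = 82.08 F

82.08 F


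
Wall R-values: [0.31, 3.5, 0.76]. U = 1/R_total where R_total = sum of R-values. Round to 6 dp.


R_total = 0.31 + 3.5 + 0.76 = 4.57
U = 1/4.57 = 0.218818

0.218818


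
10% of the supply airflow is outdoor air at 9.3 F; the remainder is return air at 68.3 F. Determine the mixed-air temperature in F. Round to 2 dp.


T_mix = 0.1*9.3 + 0.9*68.3 = 62.40 F

62.40 F


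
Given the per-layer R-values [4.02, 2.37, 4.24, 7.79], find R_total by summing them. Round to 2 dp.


R_total = 4.02 + 2.37 + 4.24 + 7.79 = 18.42

18.42


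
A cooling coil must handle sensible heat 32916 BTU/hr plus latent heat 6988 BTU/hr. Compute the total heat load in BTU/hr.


Qt = 32916 + 6988 = 39904 BTU/hr

39904 BTU/hr


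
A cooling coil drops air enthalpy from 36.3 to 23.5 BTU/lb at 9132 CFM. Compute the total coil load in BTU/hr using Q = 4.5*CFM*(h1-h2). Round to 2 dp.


Q = 4.5 * 9132 * (36.3 - 23.5) = 526003.20 BTU/hr

526003.20 BTU/hr


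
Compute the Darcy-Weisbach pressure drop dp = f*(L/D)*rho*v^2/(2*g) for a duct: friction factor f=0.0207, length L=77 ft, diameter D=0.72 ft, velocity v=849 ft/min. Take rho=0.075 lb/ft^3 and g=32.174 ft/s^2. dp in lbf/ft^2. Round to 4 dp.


v_fps = 849/60 = 14.15 ft/s
dp = 0.0207*(77/0.72)*0.075*14.15^2/(2*32.174) = 0.5166 lbf/ft^2

0.5166 lbf/ft^2


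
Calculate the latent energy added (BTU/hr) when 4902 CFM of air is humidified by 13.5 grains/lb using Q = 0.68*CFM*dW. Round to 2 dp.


Q = 0.68 * 4902 * 13.5 = 45000.36 BTU/hr

45000.36 BTU/hr


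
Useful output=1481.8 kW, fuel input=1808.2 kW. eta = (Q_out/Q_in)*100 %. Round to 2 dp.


eta = (1481.8/1808.2)*100 = 81.95 %

81.95 %


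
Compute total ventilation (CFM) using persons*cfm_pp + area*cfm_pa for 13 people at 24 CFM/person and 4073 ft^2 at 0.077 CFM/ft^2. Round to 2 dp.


Total = 13*24 + 4073*0.077 = 625.62 CFM

625.62 CFM


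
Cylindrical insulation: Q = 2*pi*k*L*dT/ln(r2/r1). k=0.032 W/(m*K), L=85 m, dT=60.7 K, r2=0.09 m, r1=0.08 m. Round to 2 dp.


Q = 2*pi*0.032*85*60.7/ln(0.09/0.08) = 8807.54 W

8807.54 W


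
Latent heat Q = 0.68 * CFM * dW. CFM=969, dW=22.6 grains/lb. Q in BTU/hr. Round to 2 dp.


Q = 0.68 * 969 * 22.6 = 14891.59 BTU/hr

14891.59 BTU/hr


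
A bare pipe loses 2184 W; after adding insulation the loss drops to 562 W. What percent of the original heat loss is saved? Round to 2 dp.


Savings = ((2184-562)/2184)*100 = 74.27 %

74.27 %


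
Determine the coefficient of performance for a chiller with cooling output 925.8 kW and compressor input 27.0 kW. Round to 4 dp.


COP = 925.8 / 27.0 = 34.2889

34.2889


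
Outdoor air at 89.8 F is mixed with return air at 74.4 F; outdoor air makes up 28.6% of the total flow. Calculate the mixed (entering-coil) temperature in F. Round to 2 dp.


T_mix = 74.4 + (28.6/100)*(89.8-74.4) = 78.80 F

78.80 F


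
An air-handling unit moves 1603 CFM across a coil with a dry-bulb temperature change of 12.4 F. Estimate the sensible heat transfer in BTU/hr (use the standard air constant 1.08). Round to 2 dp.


Q = 1.08 * 1603 * 12.4 = 21467.38 BTU/hr

21467.38 BTU/hr


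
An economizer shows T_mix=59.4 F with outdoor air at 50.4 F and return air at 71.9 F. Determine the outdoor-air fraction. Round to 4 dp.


frac = (59.4 - 71.9) / (50.4 - 71.9) = 0.5814

0.5814


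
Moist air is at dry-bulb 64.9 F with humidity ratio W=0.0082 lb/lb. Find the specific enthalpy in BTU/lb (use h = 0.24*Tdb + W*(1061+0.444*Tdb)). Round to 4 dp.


h = 0.24*64.9 + 0.0082*(1061+0.444*64.9) = 24.5125 BTU/lb

24.5125 BTU/lb


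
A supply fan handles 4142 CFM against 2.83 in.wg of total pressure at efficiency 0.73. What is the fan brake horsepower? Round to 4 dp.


BHP = 4142 * 2.83 / (6356 * 0.73) = 2.5263 hp

2.5263 hp


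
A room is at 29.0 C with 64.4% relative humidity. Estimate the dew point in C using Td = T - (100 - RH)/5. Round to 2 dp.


Td = 29.0 - (100-64.4)/5 = 21.88 C

21.88 C


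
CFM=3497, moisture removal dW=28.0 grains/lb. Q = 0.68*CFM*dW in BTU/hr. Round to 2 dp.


Q = 0.68 * 3497 * 28.0 = 66582.88 BTU/hr

66582.88 BTU/hr


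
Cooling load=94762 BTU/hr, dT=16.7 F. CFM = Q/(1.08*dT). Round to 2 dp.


CFM = 94762 / (1.08 * 16.7) = 5254.05

5254.05 CFM


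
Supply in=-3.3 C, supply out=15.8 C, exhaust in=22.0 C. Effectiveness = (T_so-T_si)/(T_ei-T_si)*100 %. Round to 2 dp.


eff = (15.8-(-3.3))/(22.0-(-3.3))*100 = 75.49 %

75.49 %


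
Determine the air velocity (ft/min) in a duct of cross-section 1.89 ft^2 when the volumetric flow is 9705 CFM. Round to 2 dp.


V = 9705 / 1.89 = 5134.92 ft/min

5134.92 ft/min


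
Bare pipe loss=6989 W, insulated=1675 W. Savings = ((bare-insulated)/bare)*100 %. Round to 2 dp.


Savings = ((6989-1675)/6989)*100 = 76.03 %

76.03 %


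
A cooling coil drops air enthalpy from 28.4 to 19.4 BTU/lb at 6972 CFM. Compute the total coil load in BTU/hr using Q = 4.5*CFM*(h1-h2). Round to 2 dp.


Q = 4.5 * 6972 * (28.4 - 19.4) = 282366.00 BTU/hr

282366.00 BTU/hr


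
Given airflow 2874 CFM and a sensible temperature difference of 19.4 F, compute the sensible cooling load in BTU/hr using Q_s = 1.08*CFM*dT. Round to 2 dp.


Q = 1.08 * 2874 * 19.4 = 60216.05 BTU/hr

60216.05 BTU/hr


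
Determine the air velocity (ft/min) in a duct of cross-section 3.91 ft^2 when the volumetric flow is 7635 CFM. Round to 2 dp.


V = 7635 / 3.91 = 1952.69 ft/min

1952.69 ft/min


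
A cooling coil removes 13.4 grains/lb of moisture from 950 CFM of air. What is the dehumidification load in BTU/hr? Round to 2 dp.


Q = 0.68 * 950 * 13.4 = 8656.40 BTU/hr

8656.40 BTU/hr


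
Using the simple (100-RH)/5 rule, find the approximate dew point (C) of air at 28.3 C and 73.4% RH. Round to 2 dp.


Td = 28.3 - (100-73.4)/5 = 22.98 C

22.98 C


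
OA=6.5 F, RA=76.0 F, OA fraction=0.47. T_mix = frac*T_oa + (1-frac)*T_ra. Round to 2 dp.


T_mix = 0.47*6.5 + 0.53*76.0 = 43.34 F

43.34 F


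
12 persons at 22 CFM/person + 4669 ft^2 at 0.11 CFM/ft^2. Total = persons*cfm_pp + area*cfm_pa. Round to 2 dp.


Total = 12*22 + 4669*0.11 = 777.59 CFM

777.59 CFM


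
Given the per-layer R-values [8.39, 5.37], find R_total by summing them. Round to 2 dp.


R_total = 8.39 + 5.37 = 13.76

13.76


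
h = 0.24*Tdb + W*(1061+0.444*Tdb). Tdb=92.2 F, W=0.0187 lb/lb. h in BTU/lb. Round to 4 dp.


h = 0.24*92.2 + 0.0187*(1061+0.444*92.2) = 42.7342 BTU/lb

42.7342 BTU/lb


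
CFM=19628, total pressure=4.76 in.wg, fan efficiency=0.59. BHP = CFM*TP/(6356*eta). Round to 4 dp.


BHP = 19628 * 4.76 / (6356 * 0.59) = 24.9142 hp

24.9142 hp


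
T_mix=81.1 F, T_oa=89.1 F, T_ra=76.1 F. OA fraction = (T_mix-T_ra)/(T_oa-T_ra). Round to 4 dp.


frac = (81.1 - 76.1) / (89.1 - 76.1) = 0.3846

0.3846


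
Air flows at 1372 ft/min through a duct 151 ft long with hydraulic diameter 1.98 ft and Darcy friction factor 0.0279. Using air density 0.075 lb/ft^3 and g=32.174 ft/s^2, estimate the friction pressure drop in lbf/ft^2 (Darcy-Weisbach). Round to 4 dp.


v_fps = 1372/60 = 22.8667 ft/s
dp = 0.0279*(151/1.98)*0.075*22.8667^2/(2*32.174) = 1.2967 lbf/ft^2

1.2967 lbf/ft^2


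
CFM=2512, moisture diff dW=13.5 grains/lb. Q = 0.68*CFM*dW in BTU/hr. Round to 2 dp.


Q = 0.68 * 2512 * 13.5 = 23060.16 BTU/hr

23060.16 BTU/hr


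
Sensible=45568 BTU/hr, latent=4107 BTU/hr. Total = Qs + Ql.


Qt = 45568 + 4107 = 49675 BTU/hr

49675 BTU/hr


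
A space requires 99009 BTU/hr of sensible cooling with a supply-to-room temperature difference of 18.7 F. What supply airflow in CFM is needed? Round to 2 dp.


CFM = 99009 / (1.08 * 18.7) = 4902.41

4902.41 CFM


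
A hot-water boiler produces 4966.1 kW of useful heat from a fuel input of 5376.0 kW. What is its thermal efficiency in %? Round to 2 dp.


eta = (4966.1/5376.0)*100 = 92.38 %

92.38 %


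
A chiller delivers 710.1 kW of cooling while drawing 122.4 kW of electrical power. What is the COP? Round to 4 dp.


COP = 710.1 / 122.4 = 5.8015

5.8015


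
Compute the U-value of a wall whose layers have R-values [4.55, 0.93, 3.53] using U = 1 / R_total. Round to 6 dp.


R_total = 4.55 + 0.93 + 3.53 = 9.01
U = 1/9.01 = 0.110988

0.110988


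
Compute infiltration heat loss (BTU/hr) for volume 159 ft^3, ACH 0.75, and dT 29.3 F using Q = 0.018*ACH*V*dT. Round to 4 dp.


Q = 0.018 * 0.75 * 159 * 29.3 = 62.8925 BTU/hr

62.8925 BTU/hr


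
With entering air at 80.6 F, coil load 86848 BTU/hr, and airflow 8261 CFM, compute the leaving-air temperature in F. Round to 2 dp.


dT = 86848/(1.08*8261) = 9.7343
T_leave = 80.6 - 9.7343 = 70.87 F

70.87 F


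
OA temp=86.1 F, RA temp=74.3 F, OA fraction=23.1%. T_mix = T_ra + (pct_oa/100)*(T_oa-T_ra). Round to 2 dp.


T_mix = 74.3 + (23.1/100)*(86.1-74.3) = 77.03 F

77.03 F


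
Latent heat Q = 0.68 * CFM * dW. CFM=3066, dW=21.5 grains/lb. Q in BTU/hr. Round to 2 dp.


Q = 0.68 * 3066 * 21.5 = 44824.92 BTU/hr

44824.92 BTU/hr


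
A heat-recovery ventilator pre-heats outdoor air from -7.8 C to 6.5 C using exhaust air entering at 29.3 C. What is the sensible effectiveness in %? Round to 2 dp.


eff = (6.5-(-7.8))/(29.3-(-7.8))*100 = 38.54 %

38.54 %


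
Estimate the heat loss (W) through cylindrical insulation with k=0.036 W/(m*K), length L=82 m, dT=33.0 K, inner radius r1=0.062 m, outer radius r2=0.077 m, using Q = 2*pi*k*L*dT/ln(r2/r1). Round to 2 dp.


Q = 2*pi*0.036*82*33.0/ln(0.077/0.062) = 2824.94 W

2824.94 W


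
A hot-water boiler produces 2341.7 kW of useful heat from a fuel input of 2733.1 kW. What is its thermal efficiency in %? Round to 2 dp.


eta = (2341.7/2733.1)*100 = 85.68 %

85.68 %


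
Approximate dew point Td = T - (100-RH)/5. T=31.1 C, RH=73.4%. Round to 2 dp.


Td = 31.1 - (100-73.4)/5 = 25.78 C

25.78 C


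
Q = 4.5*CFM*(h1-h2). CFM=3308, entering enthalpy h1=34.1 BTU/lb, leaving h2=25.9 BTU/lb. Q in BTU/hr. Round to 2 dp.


Q = 4.5 * 3308 * (34.1 - 25.9) = 122065.20 BTU/hr

122065.20 BTU/hr


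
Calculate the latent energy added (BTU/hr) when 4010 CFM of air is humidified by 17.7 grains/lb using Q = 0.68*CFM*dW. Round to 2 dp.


Q = 0.68 * 4010 * 17.7 = 48264.36 BTU/hr

48264.36 BTU/hr


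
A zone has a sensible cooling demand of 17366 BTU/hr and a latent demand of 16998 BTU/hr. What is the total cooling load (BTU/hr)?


Qt = 17366 + 16998 = 34364 BTU/hr

34364 BTU/hr


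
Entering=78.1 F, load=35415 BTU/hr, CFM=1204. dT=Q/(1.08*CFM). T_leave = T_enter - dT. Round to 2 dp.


dT = 35415/(1.08*1204) = 27.2356
T_leave = 78.1 - 27.2356 = 50.86 F

50.86 F


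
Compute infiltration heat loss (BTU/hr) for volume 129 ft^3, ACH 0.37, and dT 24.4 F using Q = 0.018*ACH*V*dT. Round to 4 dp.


Q = 0.018 * 0.37 * 129 * 24.4 = 20.9630 BTU/hr

20.9630 BTU/hr


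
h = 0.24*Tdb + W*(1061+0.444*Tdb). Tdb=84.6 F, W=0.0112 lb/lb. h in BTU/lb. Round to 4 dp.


h = 0.24*84.6 + 0.0112*(1061+0.444*84.6) = 32.6079 BTU/lb

32.6079 BTU/lb


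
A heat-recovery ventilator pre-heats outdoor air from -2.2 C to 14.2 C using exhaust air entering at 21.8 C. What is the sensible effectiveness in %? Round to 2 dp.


eff = (14.2-(-2.2))/(21.8-(-2.2))*100 = 68.33 %

68.33 %


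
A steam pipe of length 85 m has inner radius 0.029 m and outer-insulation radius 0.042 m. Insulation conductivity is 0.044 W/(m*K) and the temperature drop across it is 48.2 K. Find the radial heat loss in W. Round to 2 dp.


Q = 2*pi*0.044*85*48.2/ln(0.042/0.029) = 3058.15 W

3058.15 W


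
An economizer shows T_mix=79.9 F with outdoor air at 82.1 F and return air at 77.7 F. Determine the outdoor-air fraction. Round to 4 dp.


frac = (79.9 - 77.7) / (82.1 - 77.7) = 0.5000

0.5000


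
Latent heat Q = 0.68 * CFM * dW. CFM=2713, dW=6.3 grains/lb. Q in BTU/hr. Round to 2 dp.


Q = 0.68 * 2713 * 6.3 = 11622.49 BTU/hr

11622.49 BTU/hr


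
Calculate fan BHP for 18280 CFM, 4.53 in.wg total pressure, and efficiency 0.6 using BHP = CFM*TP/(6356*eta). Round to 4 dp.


BHP = 18280 * 4.53 / (6356 * 0.6) = 21.7140 hp

21.7140 hp
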